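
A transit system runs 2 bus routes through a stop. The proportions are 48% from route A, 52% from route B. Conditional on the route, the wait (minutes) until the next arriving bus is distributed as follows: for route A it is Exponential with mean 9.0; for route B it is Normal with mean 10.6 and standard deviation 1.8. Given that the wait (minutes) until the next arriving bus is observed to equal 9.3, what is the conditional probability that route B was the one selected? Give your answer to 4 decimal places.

Likelihoods f(9.3 | ·): A: 0.0395354; B: 0.170755.
Posterior ∝ prior × likelihood. Numerator for B: 0.52·0.170755 = 0.0887924.
Normalizing constant: 0.48·0.0395354 + 0.52·0.170755 = 0.107769.
P(B | observation) = 0.0887924 / 0.107769 = 0.823911.

0.8239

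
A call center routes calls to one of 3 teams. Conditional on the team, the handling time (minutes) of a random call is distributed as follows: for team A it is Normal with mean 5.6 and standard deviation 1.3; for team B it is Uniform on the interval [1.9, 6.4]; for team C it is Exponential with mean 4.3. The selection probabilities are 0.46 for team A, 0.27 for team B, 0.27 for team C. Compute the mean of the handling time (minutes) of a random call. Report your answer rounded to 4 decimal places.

Component means — A: 5.6; B: 4.15; C: 4.3.
E[X] = 0.46·5.6 + 0.27·4.15 + 0.27·4.3 = 4.8575.

4.8575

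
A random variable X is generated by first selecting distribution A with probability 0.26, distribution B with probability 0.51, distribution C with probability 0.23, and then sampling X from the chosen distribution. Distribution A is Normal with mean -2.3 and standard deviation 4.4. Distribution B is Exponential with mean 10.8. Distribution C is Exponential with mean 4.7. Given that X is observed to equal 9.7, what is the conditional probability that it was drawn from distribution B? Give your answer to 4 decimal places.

Likelihoods f(9.7 | ·): A: 0.00219944; B: 0.0377151; C: 0.0270142.
Posterior ∝ prior × likelihood. Numerator for B: 0.51·0.0377151 = 0.0192347.
Normalizing constant: 0.26·0.00219944 + 0.51·0.0377151 + 0.23·0.0270142 = 0.0260198.
P(B | observation) = 0.0192347 / 0.0260198 = 0.739233.

0.7392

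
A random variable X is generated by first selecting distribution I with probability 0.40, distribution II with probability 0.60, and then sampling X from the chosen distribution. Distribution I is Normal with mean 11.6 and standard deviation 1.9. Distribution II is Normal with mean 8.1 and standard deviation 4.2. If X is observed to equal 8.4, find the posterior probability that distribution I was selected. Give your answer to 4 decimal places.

Likelihoods f(8.4 | ·): I: 0.0508398; II: 0.0947443.
Posterior ∝ prior × likelihood. Numerator for I: 0.4·0.0508398 = 0.0203359.
Normalizing constant: 0.4·0.0508398 + 0.6·0.0947443 = 0.0771825.
P(I | observation) = 0.0203359 / 0.0771825 = 0.263479.

0.2635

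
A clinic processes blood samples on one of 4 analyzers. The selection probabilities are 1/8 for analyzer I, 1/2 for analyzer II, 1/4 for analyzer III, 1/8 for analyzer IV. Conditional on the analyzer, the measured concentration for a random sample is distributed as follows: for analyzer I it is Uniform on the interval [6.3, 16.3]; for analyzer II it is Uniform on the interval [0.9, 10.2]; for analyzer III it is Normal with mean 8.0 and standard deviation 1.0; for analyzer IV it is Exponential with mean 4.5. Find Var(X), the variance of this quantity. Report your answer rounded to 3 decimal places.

11.758

Per component, I: μ=11.3, E[X²]=136.023; II: μ=5.55, E[X²]=38.01; III: μ=8, E[X²]=65; IV: μ=4.5, E[X²]=40.5.
E[X] = 0.125·11.3 + 0.5·5.55 + 0.25·8 + 0.125·4.5 = 6.75.
E[X²] = 0.125·136.023 + 0.5·38.01 + 0.25·65 + 0.125·40.5 = 57.3204.
Var(X) = E[X²] − (E[X])² = 57.3204 − 45.5625 = 11.7579.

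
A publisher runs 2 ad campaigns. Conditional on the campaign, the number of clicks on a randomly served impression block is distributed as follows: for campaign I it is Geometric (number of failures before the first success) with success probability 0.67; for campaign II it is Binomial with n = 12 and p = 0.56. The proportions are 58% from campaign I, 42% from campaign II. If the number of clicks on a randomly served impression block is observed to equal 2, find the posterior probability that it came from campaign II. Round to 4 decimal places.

Likelihoods P(X=2 | ·): I: 0.072963; II: 0.0056292.
Posterior ∝ prior × likelihood. Numerator for II: 0.42·0.0056292 = 0.00236426.
Normalizing constant: 0.58·0.072963 + 0.42·0.0056292 = 0.0446828.
P(II | observation) = 0.00236426 / 0.0446828 = 0.0529122.

0.0529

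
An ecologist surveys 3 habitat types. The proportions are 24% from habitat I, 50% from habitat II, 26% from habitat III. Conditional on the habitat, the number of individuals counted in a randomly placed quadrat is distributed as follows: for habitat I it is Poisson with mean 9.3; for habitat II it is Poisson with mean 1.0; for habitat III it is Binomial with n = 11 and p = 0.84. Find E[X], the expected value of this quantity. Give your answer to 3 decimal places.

5.134

Component means — I: 9.3; II: 1; III: 9.24.
E[X] = 0.24·9.3 + 0.5·1 + 0.26·9.24 = 5.1344.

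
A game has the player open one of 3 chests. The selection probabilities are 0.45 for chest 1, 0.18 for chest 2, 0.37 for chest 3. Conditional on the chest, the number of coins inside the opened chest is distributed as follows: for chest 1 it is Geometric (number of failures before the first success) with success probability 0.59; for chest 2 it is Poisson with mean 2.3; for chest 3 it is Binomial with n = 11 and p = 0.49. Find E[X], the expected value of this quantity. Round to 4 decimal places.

Component means — 1: 0.694915; 2: 2.3; 3: 5.39.
E[X] = 0.45·0.694915 + 0.18·2.3 + 0.37·5.39 = 2.72101.

2.7210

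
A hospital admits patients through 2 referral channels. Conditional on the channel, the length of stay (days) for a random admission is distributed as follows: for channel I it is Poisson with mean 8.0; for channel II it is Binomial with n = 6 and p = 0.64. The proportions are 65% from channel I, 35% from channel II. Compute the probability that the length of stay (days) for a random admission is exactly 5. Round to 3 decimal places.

Conditional on each channel, P(X = 5): I: 0.0916037; II: 0.231928.
By total probability, P(X = 5) = 0.65·0.0916037 + 0.35·0.231928 = 0.140717.

0.141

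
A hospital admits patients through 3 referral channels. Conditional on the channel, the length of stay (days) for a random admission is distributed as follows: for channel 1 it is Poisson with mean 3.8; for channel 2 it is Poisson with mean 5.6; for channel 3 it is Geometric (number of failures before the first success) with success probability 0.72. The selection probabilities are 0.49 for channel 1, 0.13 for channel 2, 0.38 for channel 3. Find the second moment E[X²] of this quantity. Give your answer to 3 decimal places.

14.005

For each component E[X²] = Var + (mean)², giving 1: 18.24; 2: 36.96; 3: 0.691358.
Overall E[X²] = 0.49·18.24 + 0.13·36.96 + 0.38·0.691358 = 14.0051.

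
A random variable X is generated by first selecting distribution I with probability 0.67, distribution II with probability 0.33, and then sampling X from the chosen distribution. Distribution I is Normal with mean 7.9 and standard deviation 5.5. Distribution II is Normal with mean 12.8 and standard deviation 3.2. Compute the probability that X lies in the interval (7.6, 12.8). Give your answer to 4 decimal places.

0.3724

Conditional on each component, P(7.6 < X < 12.8): I: 0.335261; II: 0.447919.
By total probability, P(7.6 < X < 12.8) = 0.67·0.335261 + 0.33·0.447919 = 0.372438.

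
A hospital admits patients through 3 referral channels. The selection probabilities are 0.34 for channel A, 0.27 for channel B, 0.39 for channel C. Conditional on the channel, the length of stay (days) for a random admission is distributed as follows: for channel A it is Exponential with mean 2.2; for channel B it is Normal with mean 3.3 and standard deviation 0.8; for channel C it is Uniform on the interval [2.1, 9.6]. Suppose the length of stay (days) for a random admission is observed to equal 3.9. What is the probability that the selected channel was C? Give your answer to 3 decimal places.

0.289

Likelihoods f(3.9 | ·): A: 0.0772132; B: 0.376422; C: 0.133333.
Posterior ∝ prior × likelihood. Numerator for C: 0.39·0.133333 = 0.052.
Normalizing constant: 0.34·0.0772132 + 0.27·0.376422 + 0.39·0.133333 = 0.179886.
P(C | observation) = 0.052 / 0.179886 = 0.289071.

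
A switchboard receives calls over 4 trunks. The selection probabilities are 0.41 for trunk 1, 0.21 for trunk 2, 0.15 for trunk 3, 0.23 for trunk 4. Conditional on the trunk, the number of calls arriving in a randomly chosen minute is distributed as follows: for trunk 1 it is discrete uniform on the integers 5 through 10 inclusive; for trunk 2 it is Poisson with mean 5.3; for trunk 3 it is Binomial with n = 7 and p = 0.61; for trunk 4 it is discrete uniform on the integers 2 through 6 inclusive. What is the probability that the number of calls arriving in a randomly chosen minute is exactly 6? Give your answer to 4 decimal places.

0.1677

Conditional on each trunk, P(X = 6): 1: 0.166667; 2: 0.15366; 3: 0.140651; 4: 0.2.
By total probability, P(X = 6) = 0.41·0.166667 + 0.21·0.15366 + 0.15·0.140651 + 0.23·0.2 = 0.1677.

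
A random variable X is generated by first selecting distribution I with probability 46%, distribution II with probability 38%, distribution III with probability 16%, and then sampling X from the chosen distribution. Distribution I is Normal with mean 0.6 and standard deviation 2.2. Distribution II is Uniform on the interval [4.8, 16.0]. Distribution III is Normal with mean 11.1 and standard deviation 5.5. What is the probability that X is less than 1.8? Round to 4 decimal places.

Conditional on each component, P(X < 1.8): I: 0.70728; II: 0; III: 0.0454271.
By total probability, P(X < 1.8) = 0.46·0.70728 + 0.38·0 + 0.16·0.0454271 = 0.332617.

0.3326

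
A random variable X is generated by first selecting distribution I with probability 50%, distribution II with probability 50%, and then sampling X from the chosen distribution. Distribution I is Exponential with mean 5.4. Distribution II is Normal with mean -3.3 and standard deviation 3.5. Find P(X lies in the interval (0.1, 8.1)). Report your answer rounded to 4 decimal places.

Conditional on each component, P(0.1 < X < 8.1): I: 0.758522; II: 0.165105.
By total probability, P(0.1 < X < 8.1) = 0.5·0.758522 + 0.5·0.165105 = 0.461813.

0.4618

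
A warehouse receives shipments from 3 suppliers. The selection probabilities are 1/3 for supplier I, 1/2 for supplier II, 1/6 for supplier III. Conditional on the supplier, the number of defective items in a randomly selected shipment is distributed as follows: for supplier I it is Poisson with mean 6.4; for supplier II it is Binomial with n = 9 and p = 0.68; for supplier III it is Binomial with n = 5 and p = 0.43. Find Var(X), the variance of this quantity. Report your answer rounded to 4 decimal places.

5.6467

Per component, I: μ=6.4, E[X²]=47.36; II: μ=6.12, E[X²]=39.4128; III: μ=2.15, E[X²]=5.848.
E[X] = 0.333333·6.4 + 0.5·6.12 + 0.166667·2.15 = 5.55167.
E[X²] = 0.333333·47.36 + 0.5·39.4128 + 0.166667·5.848 = 36.4677.
Var(X) = E[X²] − (E[X])² = 36.4677 − 30.821 = 5.64673.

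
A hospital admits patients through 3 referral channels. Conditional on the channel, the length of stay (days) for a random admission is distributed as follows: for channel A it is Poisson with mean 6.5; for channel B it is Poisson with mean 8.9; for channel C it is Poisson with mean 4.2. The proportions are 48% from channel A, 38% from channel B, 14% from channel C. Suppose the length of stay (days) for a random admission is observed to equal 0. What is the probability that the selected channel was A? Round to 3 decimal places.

0.251

Likelihoods P(X=0 | ·): A: 0.00150344; B: 0.000136389; C: 0.0149956.
Posterior ∝ prior × likelihood. Numerator for A: 0.48·0.00150344 = 0.000721651.
Normalizing constant: 0.48·0.00150344 + 0.38·0.000136389 + 0.14·0.0149956 = 0.00287286.
P(A | observation) = 0.000721651 / 0.00287286 = 0.251196.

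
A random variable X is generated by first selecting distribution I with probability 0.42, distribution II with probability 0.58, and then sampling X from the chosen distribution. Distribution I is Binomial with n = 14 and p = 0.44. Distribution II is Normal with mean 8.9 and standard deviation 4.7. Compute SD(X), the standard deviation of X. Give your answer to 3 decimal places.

4.011

Per component, I: μ=6.16, E[X²]=41.3952; II: μ=8.9, E[X²]=101.3.
E[X] = 0.42·6.16 + 0.58·8.9 = 7.7492.
E[X²] = 0.42·41.3952 + 0.58·101.3 = 76.14.
Var(X) = E[X²] − (E[X])² = 76.14 − 60.0501 = 16.0899.
SD(X) = √16.0899 = 4.01122.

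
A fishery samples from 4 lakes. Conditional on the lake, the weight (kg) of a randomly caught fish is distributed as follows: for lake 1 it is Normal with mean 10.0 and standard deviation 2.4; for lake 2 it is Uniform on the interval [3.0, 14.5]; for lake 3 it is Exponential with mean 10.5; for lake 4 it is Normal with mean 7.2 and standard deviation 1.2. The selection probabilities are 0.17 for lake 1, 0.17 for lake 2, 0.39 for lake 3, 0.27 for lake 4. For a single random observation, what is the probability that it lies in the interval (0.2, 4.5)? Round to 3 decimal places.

Conditional on each lake, P(0.2 < X < 4.5): 1: 0.0109402; 2: 0.130435; 3: 0.329694; 4: 0.0122245.
By total probability, P(0.2 < X < 4.5) = 0.17·0.0109402 + 0.17·0.130435 + 0.39·0.329694 + 0.27·0.0122245 = 0.155915.

0.156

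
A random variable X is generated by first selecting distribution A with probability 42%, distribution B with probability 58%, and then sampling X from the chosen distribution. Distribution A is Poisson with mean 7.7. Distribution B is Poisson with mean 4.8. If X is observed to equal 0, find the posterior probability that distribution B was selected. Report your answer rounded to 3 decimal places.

Likelihoods P(X=0 | ·): A: 0.000452827; B: 0.00822975.
Posterior ∝ prior × likelihood. Numerator for B: 0.58·0.00822975 = 0.00477325.
Normalizing constant: 0.42·0.000452827 + 0.58·0.00822975 = 0.00496344.
P(B | observation) = 0.00477325 / 0.00496344 = 0.961682.

0.962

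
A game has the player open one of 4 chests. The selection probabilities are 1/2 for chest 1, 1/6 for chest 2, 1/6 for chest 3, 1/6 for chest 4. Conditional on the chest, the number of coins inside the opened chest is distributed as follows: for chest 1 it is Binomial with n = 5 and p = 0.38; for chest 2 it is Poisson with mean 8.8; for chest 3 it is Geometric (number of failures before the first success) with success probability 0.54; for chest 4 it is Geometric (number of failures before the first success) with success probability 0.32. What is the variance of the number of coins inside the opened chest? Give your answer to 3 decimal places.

Per component, 1: μ=1.9, E[X²]=4.788; 2: μ=8.8, E[X²]=86.24; 3: μ=0.851852, E[X²]=2.30316; 4: μ=2.125, E[X²]=11.1562.
E[X] = 0.5·1.9 + 0.166667·8.8 + 0.166667·0.851852 + 0.166667·2.125 = 2.91281.
E[X²] = 0.5·4.788 + 0.166667·86.24 + 0.166667·2.30316 + 0.166667·11.1562 = 19.0106.
Var(X) = E[X²] − (E[X])² = 19.0106 − 8.48445 = 10.5261.

10.526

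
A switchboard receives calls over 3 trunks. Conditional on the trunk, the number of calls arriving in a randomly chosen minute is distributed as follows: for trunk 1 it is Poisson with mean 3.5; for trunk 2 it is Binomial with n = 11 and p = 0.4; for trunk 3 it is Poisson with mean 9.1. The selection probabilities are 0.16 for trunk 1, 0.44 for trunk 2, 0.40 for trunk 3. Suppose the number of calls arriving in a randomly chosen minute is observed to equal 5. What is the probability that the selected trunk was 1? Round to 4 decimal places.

Likelihoods P(X=5 | ·): 1: 0.132169; 2: 0.220724; 3: 0.0580692.
Posterior ∝ prior × likelihood. Numerator for 1: 0.16·0.132169 = 0.021147.
Normalizing constant: 0.16·0.132169 + 0.44·0.220724 + 0.4·0.0580692 = 0.141493.
P(1 | observation) = 0.021147 / 0.141493 = 0.149456.

0.1495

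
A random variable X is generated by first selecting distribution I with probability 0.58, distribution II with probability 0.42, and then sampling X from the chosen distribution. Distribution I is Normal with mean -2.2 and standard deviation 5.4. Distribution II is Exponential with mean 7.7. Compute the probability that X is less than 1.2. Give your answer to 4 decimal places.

Conditional on each component, P(X < 1.2): I: 0.735532; II: 0.144307.
By total probability, P(X < 1.2) = 0.58·0.735532 + 0.42·0.144307 = 0.487217.

0.4872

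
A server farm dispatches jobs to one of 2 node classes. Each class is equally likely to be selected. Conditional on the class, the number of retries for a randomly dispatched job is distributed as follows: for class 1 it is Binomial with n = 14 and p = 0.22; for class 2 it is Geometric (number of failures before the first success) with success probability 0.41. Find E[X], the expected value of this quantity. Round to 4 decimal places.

Component means — 1: 3.08; 2: 1.43902.
E[X] = 0.5·3.08 + 0.5·1.43902 = 2.25951.

2.2595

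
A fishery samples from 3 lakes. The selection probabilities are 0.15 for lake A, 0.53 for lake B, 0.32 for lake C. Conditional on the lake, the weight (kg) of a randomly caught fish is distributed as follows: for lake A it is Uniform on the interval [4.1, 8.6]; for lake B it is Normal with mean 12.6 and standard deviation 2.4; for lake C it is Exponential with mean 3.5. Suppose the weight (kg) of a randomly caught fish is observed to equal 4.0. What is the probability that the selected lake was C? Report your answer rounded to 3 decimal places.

Likelihoods f(4.0 | ·): A: 0; B: 0.000270687; C: 0.0911162.
Posterior ∝ prior × likelihood. Numerator for C: 0.32·0.0911162 = 0.0291572.
Normalizing constant: 0.15·0 + 0.53·0.000270687 + 0.32·0.0911162 = 0.0293006.
P(C | observation) = 0.0291572 / 0.0293006 = 0.995104.

0.995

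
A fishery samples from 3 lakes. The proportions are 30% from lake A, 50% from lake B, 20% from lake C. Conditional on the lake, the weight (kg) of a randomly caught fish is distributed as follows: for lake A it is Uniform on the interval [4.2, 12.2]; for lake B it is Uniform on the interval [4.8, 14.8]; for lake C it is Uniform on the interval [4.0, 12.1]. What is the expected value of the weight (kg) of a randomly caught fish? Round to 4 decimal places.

Component means — A: 8.2; B: 9.8; C: 8.05.
E[X] = 0.3·8.2 + 0.5·9.8 + 0.2·8.05 = 8.97.

8.9700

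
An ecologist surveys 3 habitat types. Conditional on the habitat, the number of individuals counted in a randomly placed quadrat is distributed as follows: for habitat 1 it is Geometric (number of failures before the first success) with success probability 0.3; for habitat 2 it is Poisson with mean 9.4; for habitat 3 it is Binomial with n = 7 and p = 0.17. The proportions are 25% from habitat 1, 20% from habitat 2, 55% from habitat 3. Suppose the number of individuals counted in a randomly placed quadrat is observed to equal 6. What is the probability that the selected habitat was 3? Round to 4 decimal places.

0.0031

Likelihoods P(X=6 | ·): 1: 0.0352947; 2: 0.0792623; 3: 0.000140239.
Posterior ∝ prior × likelihood. Numerator for 3: 0.55·0.000140239 = 7.71316e-05.
Normalizing constant: 0.25·0.0352947 + 0.2·0.0792623 + 0.55·0.000140239 = 0.0247533.
P(3 | observation) = 7.71316e-05 / 0.0247533 = 0.00311602.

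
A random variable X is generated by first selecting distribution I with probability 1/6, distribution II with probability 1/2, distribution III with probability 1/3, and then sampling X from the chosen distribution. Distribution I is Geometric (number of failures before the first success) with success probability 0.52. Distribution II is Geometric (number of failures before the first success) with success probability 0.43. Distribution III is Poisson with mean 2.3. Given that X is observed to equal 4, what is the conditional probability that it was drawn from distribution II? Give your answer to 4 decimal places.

Likelihoods P(X=4 | ·): I: 0.0276038; II: 0.0453908; III: 0.116902.
Posterior ∝ prior × likelihood. Numerator for II: 0.5·0.0453908 = 0.0226954.
Normalizing constant: 0.166667·0.0276038 + 0.5·0.0453908 + 0.333333·0.116902 = 0.0662634.
P(II | observation) = 0.0226954 / 0.0662634 = 0.342503.

0.3425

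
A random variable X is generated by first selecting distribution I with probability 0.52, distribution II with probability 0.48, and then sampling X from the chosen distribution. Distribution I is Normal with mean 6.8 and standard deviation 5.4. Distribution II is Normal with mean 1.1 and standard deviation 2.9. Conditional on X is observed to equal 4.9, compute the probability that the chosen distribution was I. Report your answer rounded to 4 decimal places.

0.5634

Likelihoods f(4.9 | ·): I: 0.0694438; II: 0.0583001.
Posterior ∝ prior × likelihood. Numerator for I: 0.52·0.0694438 = 0.0361108.
Normalizing constant: 0.52·0.0694438 + 0.48·0.0583001 = 0.0640948.
P(I | observation) = 0.0361108 / 0.0640948 = 0.563396.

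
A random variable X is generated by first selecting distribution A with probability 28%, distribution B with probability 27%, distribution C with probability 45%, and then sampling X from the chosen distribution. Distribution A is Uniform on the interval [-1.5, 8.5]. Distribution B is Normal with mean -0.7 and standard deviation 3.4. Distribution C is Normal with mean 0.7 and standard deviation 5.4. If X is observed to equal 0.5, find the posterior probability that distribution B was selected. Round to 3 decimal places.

Likelihoods f(0.5 | ·): A: 0.1; B: 0.110251; C: 0.0738275.
Posterior ∝ prior × likelihood. Numerator for B: 0.27·0.110251 = 0.0297677.
Normalizing constant: 0.28·0.1 + 0.27·0.110251 + 0.45·0.0738275 = 0.0909901.
P(B | observation) = 0.0297677 / 0.0909901 = 0.327153.

0.327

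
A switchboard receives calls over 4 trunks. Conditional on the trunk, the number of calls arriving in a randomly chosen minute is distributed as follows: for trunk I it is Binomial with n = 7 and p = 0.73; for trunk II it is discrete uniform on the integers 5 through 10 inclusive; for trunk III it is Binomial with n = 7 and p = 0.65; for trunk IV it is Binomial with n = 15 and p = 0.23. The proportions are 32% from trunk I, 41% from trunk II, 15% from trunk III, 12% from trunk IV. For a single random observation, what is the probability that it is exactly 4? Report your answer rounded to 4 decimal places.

Conditional on each trunk, P(X = 4): I: 0.195637; II: 0; III: 0.267871; IV: 0.215497.
By total probability, P(X = 4) = 0.32·0.195637 + 0.41·0 + 0.15·0.267871 + 0.12·0.215497 = 0.128644.

0.1286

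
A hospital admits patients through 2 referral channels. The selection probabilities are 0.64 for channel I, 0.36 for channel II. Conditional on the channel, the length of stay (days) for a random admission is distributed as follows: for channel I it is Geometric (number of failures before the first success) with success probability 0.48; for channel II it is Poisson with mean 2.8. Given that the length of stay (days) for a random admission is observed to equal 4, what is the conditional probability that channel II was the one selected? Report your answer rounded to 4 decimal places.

0.7140

Likelihoods P(X=4 | ·): I: 0.0350958; II: 0.155739.
Posterior ∝ prior × likelihood. Numerator for II: 0.36·0.155739 = 0.0560659.
Normalizing constant: 0.64·0.0350958 + 0.36·0.155739 = 0.0785272.
P(II | observation) = 0.0560659 / 0.0785272 = 0.713968.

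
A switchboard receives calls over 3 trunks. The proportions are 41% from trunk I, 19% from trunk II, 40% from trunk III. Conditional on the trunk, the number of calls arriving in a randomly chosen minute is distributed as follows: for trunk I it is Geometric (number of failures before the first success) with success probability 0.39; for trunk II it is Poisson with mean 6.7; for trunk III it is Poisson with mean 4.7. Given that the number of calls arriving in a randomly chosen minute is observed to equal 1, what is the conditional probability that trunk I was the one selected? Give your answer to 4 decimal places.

0.8394

Likelihoods P(X=1 | ·): I: 0.2379; II: 0.00824711; III: 0.0427478.
Posterior ∝ prior × likelihood. Numerator for I: 0.41·0.2379 = 0.097539.
Normalizing constant: 0.41·0.2379 + 0.19·0.00824711 + 0.4·0.0427478 = 0.116205.
P(I | observation) = 0.097539 / 0.116205 = 0.83937.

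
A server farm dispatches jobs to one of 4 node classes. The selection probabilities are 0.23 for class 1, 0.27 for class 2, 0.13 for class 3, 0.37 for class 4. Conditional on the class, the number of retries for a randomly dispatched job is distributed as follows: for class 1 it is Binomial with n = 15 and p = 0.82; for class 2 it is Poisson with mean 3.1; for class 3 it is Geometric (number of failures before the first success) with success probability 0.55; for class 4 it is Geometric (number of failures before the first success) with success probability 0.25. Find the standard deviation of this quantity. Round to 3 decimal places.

4.791

Per component, 1: μ=12.3, E[X²]=153.504; 2: μ=3.1, E[X²]=12.71; 3: μ=0.818182, E[X²]=2.15702; 4: μ=3, E[X²]=21.
E[X] = 0.23·12.3 + 0.27·3.1 + 0.13·0.818182 + 0.37·3 = 4.88236.
E[X²] = 0.23·153.504 + 0.27·12.71 + 0.13·2.15702 + 0.37·21 = 46.788.
Var(X) = E[X²] − (E[X])² = 46.788 − 23.8375 = 22.9506.
SD(X) = √22.9506 = 4.79067.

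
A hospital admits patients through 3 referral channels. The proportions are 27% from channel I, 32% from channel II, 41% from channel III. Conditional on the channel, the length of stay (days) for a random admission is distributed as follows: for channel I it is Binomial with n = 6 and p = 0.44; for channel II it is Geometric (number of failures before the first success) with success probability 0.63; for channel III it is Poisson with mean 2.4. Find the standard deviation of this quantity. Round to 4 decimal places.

Per component, I: μ=2.64, E[X²]=8.448; II: μ=0.587302, E[X²]=1.27715; III: μ=2.4, E[X²]=8.16.
E[X] = 0.27·2.64 + 0.32·0.587302 + 0.41·2.4 = 1.88474.
E[X²] = 0.27·8.448 + 0.32·1.27715 + 0.41·8.16 = 6.03525.
Var(X) = E[X²] − (E[X])² = 6.03525 − 3.55223 = 2.48302.
SD(X) = √2.48302 = 1.57576.

1.5758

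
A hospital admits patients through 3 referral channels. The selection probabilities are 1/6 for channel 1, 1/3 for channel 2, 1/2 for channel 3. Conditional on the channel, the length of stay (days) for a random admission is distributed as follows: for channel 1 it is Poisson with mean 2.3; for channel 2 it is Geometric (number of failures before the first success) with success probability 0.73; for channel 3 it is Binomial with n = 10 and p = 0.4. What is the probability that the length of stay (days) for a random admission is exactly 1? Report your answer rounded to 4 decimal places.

Conditional on each channel, P(X = 1): 1: 0.230595; 2: 0.1971; 3: 0.0403108.
By total probability, P(X = 1) = 0.166667·0.230595 + 0.333333·0.1971 + 0.5·0.0403108 = 0.124288.

0.1243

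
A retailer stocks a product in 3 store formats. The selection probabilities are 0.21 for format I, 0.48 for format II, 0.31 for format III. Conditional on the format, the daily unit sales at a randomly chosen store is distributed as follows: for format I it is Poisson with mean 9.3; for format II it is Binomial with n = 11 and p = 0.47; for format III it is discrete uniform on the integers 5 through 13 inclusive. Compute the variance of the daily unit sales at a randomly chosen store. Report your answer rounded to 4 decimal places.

9.2428

Per component, I: μ=9.3, E[X²]=95.79; II: μ=5.17, E[X²]=29.469; III: μ=9, E[X²]=87.6667.
E[X] = 0.21·9.3 + 0.48·5.17 + 0.31·9 = 7.2246.
E[X²] = 0.21·95.79 + 0.48·29.469 + 0.31·87.6667 = 61.4377.
Var(X) = E[X²] − (E[X])² = 61.4377 − 52.1948 = 9.24284.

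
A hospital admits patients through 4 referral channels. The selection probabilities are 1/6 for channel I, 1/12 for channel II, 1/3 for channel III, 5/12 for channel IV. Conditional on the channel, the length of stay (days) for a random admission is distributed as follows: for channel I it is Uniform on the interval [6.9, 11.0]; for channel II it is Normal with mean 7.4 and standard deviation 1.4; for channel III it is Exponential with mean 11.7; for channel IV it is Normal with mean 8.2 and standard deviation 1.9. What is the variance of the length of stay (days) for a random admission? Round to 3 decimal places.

50.261

Per component, I: μ=8.95, E[X²]=81.5033; II: μ=7.4, E[X²]=56.72; III: μ=11.7, E[X²]=273.78; IV: μ=8.2, E[X²]=70.85.
E[X] = 0.166667·8.95 + 0.0833333·7.4 + 0.333333·11.7 + 0.416667·8.2 = 9.425.
E[X²] = 0.166667·81.5033 + 0.0833333·56.72 + 0.333333·273.78 + 0.416667·70.85 = 139.091.
Var(X) = E[X²] − (E[X])² = 139.091 − 88.8306 = 50.2608.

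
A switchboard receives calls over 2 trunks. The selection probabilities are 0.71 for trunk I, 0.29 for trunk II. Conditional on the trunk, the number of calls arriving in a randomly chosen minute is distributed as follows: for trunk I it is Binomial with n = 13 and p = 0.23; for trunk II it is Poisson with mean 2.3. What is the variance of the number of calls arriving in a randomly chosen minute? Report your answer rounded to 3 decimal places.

2.400

Per component, I: μ=2.99, E[X²]=11.2424; II: μ=2.3, E[X²]=7.59.
E[X] = 0.71·2.99 + 0.29·2.3 = 2.7899.
E[X²] = 0.71·11.2424 + 0.29·7.59 = 10.1832.
Var(X) = E[X²] − (E[X])² = 10.1832 − 7.78354 = 2.39966.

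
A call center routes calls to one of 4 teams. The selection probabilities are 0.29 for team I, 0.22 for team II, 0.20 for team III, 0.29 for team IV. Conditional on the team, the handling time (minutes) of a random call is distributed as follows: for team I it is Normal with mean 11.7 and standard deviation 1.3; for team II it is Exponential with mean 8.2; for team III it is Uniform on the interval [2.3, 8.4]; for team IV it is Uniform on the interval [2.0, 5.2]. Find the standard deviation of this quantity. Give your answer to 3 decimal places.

5.165

Per component, I: μ=11.7, E[X²]=138.58; II: μ=8.2, E[X²]=134.48; III: μ=5.35, E[X²]=31.7233; IV: μ=3.6, E[X²]=13.8133.
E[X] = 0.29·11.7 + 0.22·8.2 + 0.2·5.35 + 0.29·3.6 = 7.311.
E[X²] = 0.29·138.58 + 0.22·134.48 + 0.2·31.7233 + 0.29·13.8133 = 80.1243.
Var(X) = E[X²] − (E[X])² = 80.1243 − 53.4507 = 26.6736.
SD(X) = √26.6736 = 5.16465.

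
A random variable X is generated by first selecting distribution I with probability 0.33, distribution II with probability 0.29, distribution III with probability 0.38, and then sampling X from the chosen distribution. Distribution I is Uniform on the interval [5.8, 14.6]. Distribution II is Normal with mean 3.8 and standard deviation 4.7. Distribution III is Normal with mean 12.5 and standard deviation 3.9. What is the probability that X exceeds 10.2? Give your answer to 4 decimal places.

0.4646

Conditional on each component, P(X > 10.2): I: 0.5; II: 0.086646; III: 0.722319.
By total probability, P(X > 10.2) = 0.33·0.5 + 0.29·0.086646 + 0.38·0.722319 = 0.464608.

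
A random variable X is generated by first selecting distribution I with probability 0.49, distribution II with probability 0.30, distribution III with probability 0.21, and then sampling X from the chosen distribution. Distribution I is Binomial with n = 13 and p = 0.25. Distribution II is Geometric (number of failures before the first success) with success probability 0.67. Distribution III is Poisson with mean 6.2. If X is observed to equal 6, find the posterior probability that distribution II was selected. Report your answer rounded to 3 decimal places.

0.004

Likelihoods P(X=6 | ·): I: 0.0559224; II: 0.000865284; III: 0.1601.
Posterior ∝ prior × likelihood. Numerator for II: 0.3·0.000865284 = 0.000259585.
Normalizing constant: 0.49·0.0559224 + 0.3·0.000865284 + 0.21·0.1601 = 0.0612826.
P(II | observation) = 0.000259585 / 0.0612826 = 0.00423587.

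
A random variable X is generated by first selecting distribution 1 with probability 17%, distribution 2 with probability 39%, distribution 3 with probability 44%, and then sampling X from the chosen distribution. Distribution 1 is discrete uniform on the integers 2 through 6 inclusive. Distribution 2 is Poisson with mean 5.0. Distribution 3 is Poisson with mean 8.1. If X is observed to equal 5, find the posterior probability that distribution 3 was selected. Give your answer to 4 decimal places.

Likelihoods P(X=5 | ·): 1: 0.2; 2: 0.175467; 3: 0.088198.
Posterior ∝ prior × likelihood. Numerator for 3: 0.44·0.088198 = 0.0388071.
Normalizing constant: 0.17·0.2 + 0.39·0.175467 + 0.44·0.088198 = 0.141239.
P(3 | observation) = 0.0388071 / 0.141239 = 0.274761.

0.2748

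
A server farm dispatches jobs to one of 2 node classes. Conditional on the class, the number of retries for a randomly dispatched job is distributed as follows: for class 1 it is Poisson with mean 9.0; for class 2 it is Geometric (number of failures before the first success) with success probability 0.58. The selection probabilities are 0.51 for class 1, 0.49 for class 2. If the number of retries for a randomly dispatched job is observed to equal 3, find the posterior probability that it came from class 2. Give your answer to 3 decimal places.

Likelihoods P(X=3 | ·): 1: 0.0149943; 2: 0.042971.
Posterior ∝ prior × likelihood. Numerator for 2: 0.49·0.042971 = 0.0210558.
Normalizing constant: 0.51·0.0149943 + 0.49·0.042971 = 0.0287029.
P(2 | observation) = 0.0210558 / 0.0287029 = 0.733578.

0.734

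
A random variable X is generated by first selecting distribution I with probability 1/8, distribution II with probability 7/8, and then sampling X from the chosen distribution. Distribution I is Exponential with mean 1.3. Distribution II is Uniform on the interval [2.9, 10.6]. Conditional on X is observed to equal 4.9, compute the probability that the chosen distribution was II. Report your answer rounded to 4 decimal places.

0.9809

Likelihoods f(4.9 | ·): I: 0.017746; II: 0.12987.
Posterior ∝ prior × likelihood. Numerator for II: 0.875·0.12987 = 0.113636.
Normalizing constant: 0.125·0.017746 + 0.875·0.12987 = 0.115855.
P(II | observation) = 0.113636 / 0.115855 = 0.980853.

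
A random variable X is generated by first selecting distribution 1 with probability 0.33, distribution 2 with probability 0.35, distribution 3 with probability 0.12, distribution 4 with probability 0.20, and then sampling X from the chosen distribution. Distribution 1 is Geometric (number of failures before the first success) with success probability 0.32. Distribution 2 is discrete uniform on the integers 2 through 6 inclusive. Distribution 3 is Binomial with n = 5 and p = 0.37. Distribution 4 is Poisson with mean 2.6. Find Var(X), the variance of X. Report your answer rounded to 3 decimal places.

Per component, 1: μ=2.125, E[X²]=11.1562; 2: μ=4, E[X²]=18; 3: μ=1.85, E[X²]=4.588; 4: μ=2.6, E[X²]=9.36.
E[X] = 0.33·2.125 + 0.35·4 + 0.12·1.85 + 0.2·2.6 = 2.84325.
E[X²] = 0.33·11.1562 + 0.35·18 + 0.12·4.588 + 0.2·9.36 = 12.4041.
Var(X) = E[X²] − (E[X])² = 12.4041 − 8.08407 = 4.32005.

4.320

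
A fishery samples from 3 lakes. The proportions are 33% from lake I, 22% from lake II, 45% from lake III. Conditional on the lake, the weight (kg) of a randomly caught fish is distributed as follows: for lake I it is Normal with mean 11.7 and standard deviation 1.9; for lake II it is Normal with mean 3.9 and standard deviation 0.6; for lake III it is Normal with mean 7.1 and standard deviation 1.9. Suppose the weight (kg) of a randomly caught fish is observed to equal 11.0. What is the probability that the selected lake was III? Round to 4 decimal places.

0.1508

Likelihoods f(11.0 | ·): I: 0.196192; II: 2.60683e-31; III: 0.0255418.
Posterior ∝ prior × likelihood. Numerator for III: 0.45·0.0255418 = 0.0114938.
Normalizing constant: 0.33·0.196192 + 0.22·2.60683e-31 + 0.45·0.0255418 = 0.0762373.
P(III | observation) = 0.0114938 / 0.0762373 = 0.150763.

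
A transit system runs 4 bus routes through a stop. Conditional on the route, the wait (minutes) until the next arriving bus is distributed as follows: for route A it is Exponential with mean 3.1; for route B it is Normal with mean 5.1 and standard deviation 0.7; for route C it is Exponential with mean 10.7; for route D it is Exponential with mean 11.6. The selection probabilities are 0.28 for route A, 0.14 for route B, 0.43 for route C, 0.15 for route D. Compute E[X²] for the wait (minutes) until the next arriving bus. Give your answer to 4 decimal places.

For each component E[X²] = Var + (mean)², giving A: 19.22; B: 26.5; C: 228.98; D: 269.12.
Overall E[X²] = 0.28·19.22 + 0.14·26.5 + 0.43·228.98 + 0.15·269.12 = 147.921.

147.9210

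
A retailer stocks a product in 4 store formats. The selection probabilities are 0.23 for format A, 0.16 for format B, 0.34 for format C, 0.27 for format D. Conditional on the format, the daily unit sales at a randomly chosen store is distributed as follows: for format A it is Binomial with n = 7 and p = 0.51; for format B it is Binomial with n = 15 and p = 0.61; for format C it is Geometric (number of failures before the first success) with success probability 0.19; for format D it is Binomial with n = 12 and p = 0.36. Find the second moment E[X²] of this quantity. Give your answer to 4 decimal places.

For each component E[X²] = Var + (mean)², giving A: 14.4942; B: 87.291; C: 40.6122; D: 21.4272.
Overall E[X²] = 0.23·14.4942 + 0.16·87.291 + 0.34·40.6122 + 0.27·21.4272 = 36.8937.

36.8937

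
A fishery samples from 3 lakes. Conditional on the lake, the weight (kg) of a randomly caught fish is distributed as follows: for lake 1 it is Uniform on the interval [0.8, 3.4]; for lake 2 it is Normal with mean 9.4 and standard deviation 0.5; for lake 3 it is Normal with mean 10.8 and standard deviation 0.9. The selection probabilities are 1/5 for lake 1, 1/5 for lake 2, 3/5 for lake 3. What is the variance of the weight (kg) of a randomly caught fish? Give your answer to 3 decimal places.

12.098

Per component, 1: μ=2.1, E[X²]=4.97333; 2: μ=9.4, E[X²]=88.61; 3: μ=10.8, E[X²]=117.45.
E[X] = 0.2·2.1 + 0.2·9.4 + 0.6·10.8 = 8.78.
E[X²] = 0.2·4.97333 + 0.2·88.61 + 0.6·117.45 = 89.1867.
Var(X) = E[X²] − (E[X])² = 89.1867 − 77.0884 = 12.0983.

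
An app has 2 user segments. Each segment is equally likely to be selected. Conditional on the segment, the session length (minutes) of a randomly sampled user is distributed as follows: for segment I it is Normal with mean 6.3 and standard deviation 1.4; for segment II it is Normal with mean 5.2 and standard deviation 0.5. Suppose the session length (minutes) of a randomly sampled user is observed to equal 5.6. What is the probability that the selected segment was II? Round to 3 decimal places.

Likelihoods f(5.6 | ·): I: 0.251475; II: 0.579383.
Posterior ∝ prior × likelihood. Numerator for II: 0.5·0.579383 = 0.289692.
Normalizing constant: 0.5·0.251475 + 0.5·0.579383 = 0.415429.
P(II | observation) = 0.289692 / 0.415429 = 0.697331.

0.697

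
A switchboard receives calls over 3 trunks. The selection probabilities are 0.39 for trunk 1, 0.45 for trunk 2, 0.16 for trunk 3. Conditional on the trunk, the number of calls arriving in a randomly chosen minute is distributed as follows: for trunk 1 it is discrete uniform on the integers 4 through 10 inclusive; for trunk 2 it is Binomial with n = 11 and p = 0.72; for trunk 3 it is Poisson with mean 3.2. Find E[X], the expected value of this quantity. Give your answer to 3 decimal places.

6.806

Component means — 1: 7; 2: 7.92; 3: 3.2.
E[X] = 0.39·7 + 0.45·7.92 + 0.16·3.2 = 6.806.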